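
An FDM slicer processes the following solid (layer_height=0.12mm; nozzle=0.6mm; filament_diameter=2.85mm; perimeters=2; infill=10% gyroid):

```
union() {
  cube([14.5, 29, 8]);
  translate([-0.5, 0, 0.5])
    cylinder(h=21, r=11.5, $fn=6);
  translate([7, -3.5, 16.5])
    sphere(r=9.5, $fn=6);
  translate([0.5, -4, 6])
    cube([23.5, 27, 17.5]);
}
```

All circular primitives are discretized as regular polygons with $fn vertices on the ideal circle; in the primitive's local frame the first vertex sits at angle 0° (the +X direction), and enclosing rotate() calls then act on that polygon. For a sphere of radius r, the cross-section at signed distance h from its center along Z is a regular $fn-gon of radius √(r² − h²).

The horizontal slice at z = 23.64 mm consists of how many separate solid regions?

At z = 23.64 mm: the cube is not intersected at this z (z outside [0, 8]); the cylinder at (-0.5, 0) does not reach this height (z outside [0.5, 21.5]); the r=9.5 sphere at (7, -3.5) slices to a regular 6-gon of circumradius 6.267 (√(r²−h²) with h=7.14 from center); the cube at (0.5, -4) does not reach this height (z outside [6, 23.5]); Combining (union): only the r=9.5 sphere at (7, -3.5) is present, so the union is just that shape — 1 connected region. The result has 1 disconnected region.

1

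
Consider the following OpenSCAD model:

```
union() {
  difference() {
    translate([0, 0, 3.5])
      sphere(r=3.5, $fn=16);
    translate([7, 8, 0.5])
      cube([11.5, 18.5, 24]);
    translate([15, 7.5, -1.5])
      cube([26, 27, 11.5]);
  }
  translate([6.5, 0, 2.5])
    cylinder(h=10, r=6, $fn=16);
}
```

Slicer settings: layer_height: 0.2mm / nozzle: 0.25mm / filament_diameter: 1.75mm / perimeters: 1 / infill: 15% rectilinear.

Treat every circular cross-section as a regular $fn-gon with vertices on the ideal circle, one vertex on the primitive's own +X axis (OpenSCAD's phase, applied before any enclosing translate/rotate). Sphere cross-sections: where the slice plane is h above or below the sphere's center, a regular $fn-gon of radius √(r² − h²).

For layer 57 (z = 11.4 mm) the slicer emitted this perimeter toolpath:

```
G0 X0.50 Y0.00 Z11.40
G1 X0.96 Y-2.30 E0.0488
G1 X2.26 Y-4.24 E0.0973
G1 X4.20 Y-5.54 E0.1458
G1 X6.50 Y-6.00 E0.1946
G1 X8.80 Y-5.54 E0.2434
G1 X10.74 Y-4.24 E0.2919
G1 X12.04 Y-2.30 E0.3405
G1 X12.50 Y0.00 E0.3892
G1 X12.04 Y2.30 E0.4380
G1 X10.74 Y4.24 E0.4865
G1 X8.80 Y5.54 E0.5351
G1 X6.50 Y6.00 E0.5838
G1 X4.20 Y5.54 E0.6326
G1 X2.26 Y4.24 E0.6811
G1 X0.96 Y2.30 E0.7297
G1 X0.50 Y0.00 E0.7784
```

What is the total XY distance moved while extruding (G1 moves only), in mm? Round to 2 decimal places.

37.45 mm

Sum the Euclidean lengths of each G1 segment: total = 37.45 mm.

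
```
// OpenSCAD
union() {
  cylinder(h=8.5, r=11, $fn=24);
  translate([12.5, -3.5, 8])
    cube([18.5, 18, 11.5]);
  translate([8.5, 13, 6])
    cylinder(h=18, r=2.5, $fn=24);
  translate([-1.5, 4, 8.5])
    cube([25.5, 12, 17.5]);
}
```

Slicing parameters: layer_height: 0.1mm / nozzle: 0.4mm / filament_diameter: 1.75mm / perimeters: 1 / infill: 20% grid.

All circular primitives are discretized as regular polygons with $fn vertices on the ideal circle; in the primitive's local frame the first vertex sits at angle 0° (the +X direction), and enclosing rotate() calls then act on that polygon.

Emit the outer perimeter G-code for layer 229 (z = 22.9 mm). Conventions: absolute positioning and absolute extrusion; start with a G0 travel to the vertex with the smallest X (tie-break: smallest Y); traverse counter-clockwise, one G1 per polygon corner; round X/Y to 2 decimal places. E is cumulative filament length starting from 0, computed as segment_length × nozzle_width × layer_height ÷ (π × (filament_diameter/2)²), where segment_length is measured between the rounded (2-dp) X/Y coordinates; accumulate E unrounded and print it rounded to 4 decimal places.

At z = 22.9 mm: the cylinder does not reach this height (z outside [0, 8.5]); the cube at (12.5, -3.5) is absent (z outside [8, 19.5]); the cylinder at (8.5, 13): section is a regular 24-gon, circumradius r=2.5; the 25.5×12 cube at (-1.5, 4) contributes its full rectangle; Combining (union): the r=2.5 cylinder at (8.5, 13) lies entirely inside the 25.5×12 cube at (-1.5, 4), so the union is just the 25.5×12 cube at (-1.5, 4) — 1 connected region. The outline is a single polygon with 4 vertices. Extrusion per mm of travel: 0.4 × 0.1 / (π × 0.875²) = 0.016630. Accumulating E over each segment gives final E = 1.2473.

G0 X-1.50 Y4.00 Z22.90
G1 X24.00 Y4.00 E0.4241
G1 X24.00 Y16.00 E0.6236
G1 X-1.50 Y16.00 E1.0477
G1 X-1.50 Y4.00 E1.2473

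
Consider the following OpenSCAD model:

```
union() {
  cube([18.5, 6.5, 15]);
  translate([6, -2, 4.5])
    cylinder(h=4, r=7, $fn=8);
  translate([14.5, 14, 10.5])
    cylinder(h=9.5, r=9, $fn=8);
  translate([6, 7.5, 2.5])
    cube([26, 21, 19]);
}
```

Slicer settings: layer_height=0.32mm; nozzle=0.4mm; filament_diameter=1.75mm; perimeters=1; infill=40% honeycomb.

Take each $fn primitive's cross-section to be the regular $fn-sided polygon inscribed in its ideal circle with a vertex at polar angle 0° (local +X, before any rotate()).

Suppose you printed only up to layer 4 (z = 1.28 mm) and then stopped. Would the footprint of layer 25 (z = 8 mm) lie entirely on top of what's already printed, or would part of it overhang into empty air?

part overhangs

Compare the two slices. At z = 1.28: the 18.5×6.5 cube contributes its full rectangle (area 120.25 mm²); the cylinder at (6, -2) is absent (z outside [4.5, 8.5]); the cylinder at (14.5, 14) is absent (z outside [10.5, 20]); the cube at (6, 7.5) is not intersected at this z (z outside [2.5, 21.5]); Taking the union: only the 18.5×6.5 cube is present, so the union is just that shape — area = 120.25 mm². At z = 8: the cube is present — its section is the full 18.5×6.5 rectangle (area 120.25 mm²); the cylinder at (6, -2): section is a regular 8-gon, circumradius r=7 (area = (8/2)·7.000²·sin(360°/8) = 138.59 mm²); the cylinder at (14.5, 14) is not intersected at this z (z outside [10.5, 20]); the 26×21 cube at (6, 7.5) contributes its full rectangle (area 546.00 mm²); Combining (union): the regions partially overlap — summed areas 804.84 mm² minus the doubly-counted overlap 42.92 mm² gives 761.93 mm² — area = 761.93 mm². Checking containment: at z = 8 the cross-section extends beyond the z = 1.28 cross-section by about 641.68 mm².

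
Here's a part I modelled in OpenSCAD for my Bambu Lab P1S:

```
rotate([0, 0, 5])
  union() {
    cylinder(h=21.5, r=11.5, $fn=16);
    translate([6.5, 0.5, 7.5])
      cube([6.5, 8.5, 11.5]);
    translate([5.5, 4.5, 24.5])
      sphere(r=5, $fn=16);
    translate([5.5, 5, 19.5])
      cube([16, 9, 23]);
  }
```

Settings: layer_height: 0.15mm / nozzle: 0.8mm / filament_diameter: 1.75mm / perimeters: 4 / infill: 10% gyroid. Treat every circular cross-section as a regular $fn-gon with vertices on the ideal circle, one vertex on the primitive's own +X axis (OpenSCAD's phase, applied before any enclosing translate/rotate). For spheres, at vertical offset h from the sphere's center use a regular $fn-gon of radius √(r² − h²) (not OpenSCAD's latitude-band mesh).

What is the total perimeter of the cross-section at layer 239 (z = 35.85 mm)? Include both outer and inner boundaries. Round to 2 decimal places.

50.00 mm

At z = 35.85 mm: the cylinder is absent (z outside [0, 21.5]); the cube at (6.5, 0.5) is absent (z outside [7.5, 19]); the sphere at (5.5, 4.5) does not reach this height (|z−center|=11.350 > r=5); the cube at (5.5, 5) is present — its section is the full 16×9 rectangle (perimeter 50.00 mm); Merging all regions: only the 16×9 cube at (5.5, 5) is present, so the union is just that shape — boundary = 50.00 mm; (whole slice rotated 5° about Z — lengths, areas and connectivity unchanged). Overall, the cross-section is a single solid region. Total boundary length (outer) = 50.00 mm.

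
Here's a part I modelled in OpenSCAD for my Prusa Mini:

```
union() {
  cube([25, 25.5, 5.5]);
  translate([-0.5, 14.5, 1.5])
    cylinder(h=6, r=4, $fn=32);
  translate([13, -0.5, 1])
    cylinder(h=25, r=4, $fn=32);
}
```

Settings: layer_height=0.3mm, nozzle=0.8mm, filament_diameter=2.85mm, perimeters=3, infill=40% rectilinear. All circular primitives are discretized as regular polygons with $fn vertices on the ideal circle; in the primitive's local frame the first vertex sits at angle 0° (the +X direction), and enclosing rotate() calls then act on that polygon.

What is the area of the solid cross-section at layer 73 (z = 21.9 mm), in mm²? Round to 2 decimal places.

At z = 21.9 mm: the cube is absent (z outside [0, 5.5]); the cylinder at (-0.5, 14.5) does not reach this height (z outside [1.5, 7.5]); the cylinder at (13, -0.5): section is a regular 32-gon, circumradius r=4 (area = (32/2)·4.000²·sin(360°/32) = 49.94 mm²); Combining (union): only the r=4 cylinder at (13, -0.5) is present, so the union is just that shape — area = 49.94 mm². Overall, the cross-section is a single solid region. Net area = 49.94 mm².

49.94 mm²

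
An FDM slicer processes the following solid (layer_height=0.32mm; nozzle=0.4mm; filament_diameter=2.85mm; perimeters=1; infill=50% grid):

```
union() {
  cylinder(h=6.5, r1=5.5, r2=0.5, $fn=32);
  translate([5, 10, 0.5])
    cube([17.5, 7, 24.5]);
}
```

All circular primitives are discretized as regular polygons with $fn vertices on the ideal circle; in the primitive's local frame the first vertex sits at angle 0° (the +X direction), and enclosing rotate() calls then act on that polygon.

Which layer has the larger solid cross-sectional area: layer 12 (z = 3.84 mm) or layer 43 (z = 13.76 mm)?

layer 12 (z = 3.84 mm)

Layer 12 (z = 3.84): the cone (r1=5.5→r2=0.5) has section circumradius 2.546 here — a regular 32-gon (area = (32/2)·2.546²·sin(360°/32) = 20.24 mm²); the cube at (5, 10) is present — its section is the full 17.5×7 rectangle (area 122.50 mm²); Combining (union): the 2 present regions are separate (no shared area or edge), so areas and boundary lengths simply add and each stays a separate island — area = 142.74 mm². So its area = 142.74 mm². Layer 43 (z = 13.76): the cone is not intersected at this z (z outside [0, 6.5]); the cube at (5, 10) is present — its section is the full 17.5×7 rectangle (area 122.50 mm²); Combining (union): only the 17.5×7 cube at (5, 10) is present, so the union is just that shape — area = 122.50 mm². So its area = 122.50 mm². Layer 12 is larger (142.74 vs 122.50 mm²).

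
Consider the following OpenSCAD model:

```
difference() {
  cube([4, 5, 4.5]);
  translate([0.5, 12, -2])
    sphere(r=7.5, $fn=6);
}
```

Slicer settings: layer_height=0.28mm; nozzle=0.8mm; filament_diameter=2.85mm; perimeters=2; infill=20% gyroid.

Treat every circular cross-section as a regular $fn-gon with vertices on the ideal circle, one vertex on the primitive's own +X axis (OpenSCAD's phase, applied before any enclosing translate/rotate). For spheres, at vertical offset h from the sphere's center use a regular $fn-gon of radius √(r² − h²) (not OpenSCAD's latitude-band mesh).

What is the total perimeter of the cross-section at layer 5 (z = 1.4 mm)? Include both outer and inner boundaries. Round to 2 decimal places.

18.00 mm

At z = 1.4 mm: the 4×5 cube contributes its full rectangle (perimeter 18.00 mm); the r=7.5 sphere at (0.5, 12) contributes a regular 6-gon of circumradius √(7.5²−3.4²) = 6.685 (perimeter = 2·6·6.685·sin(180°/6) = 40.11 mm); Taking the first minus the rest: starting from the 4×5 cube, the r=7.5 sphere at (0.5, 12) misses the remaining region (no effect) — boundary = 18.00 mm. Overall, the cross-section is a single solid region. Total boundary length (outer) = 18.00 mm.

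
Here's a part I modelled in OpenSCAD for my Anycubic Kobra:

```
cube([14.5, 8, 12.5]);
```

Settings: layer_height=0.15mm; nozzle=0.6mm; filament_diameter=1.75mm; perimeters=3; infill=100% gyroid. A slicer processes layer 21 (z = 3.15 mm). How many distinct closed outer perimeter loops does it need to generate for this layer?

1

At z = 3.15 mm: the cube is present — its section is the full 14.5×8 rectangle. The result has 1 disconnected region.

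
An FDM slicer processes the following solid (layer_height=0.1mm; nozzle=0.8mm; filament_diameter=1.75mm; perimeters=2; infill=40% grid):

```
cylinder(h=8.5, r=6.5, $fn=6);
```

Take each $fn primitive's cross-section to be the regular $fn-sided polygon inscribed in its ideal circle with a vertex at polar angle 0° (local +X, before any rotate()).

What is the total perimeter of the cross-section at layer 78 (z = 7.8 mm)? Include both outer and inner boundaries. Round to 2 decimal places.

At z = 7.8 mm: the r=6.5 cylinder contributes a regular 6-gon of circumradius 6.5 (perimeter = 2·6·6.500·sin(180°/6) = 39.00 mm). Overall, the cross-section is a single solid region. Total boundary length (outer) = 39.00 mm.

39.00 mm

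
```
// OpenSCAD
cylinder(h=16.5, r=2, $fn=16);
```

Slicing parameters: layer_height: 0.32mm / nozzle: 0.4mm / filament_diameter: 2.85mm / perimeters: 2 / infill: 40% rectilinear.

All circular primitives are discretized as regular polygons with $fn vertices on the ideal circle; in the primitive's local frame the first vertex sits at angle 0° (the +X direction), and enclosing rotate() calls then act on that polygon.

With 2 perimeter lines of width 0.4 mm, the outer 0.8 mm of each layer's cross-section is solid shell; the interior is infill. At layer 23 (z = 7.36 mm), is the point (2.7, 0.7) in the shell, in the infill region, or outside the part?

At z = 7.36 mm: the cylinder: section is a regular 16-gon, circumradius r=2. Overall, the cross-section is a single solid region. The nearest boundary edge runs (2.00, 0.00)→(1.85, 0.77); distance from the point to it = 0.82 mm. The point is not inside any of the regions above, so it lies outside the cross-section (0.82 mm from the nearest boundary).

outside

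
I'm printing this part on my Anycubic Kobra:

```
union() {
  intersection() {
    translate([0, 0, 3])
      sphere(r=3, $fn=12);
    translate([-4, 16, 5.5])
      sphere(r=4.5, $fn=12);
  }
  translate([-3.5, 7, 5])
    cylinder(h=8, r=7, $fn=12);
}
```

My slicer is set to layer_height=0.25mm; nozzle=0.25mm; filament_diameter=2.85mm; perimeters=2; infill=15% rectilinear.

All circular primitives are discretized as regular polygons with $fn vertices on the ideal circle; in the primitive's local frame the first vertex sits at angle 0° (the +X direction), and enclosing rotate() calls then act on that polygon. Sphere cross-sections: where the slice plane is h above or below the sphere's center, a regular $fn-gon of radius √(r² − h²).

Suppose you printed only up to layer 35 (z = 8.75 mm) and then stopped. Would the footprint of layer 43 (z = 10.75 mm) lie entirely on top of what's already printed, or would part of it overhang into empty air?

Compare the two slices. At z = 8.75: the sphere is absent (|z−center|=5.750 > r=3); the r=4.5 sphere at (-4, 16) slices to a regular 12-gon of circumradius 3.112 (√(r²−h²) with h=3.25 from center) (area = (12/2)·3.112²·sin(360°/12) = 29.06 mm²); Keeping only the common overlap: at least one operand is absent at this height, so nothing remains; the r=7 cylinder at (-3.5, 7) contributes a regular 12-gon of circumradius 7 (area = (12/2)·7.000²·sin(360°/12) = 147.00 mm²); Merging all regions: only the r=7 cylinder at (-3.5, 7) is present, so the union is just that shape — area = 147.00 mm². At z = 10.75: the sphere is not intersected at this z (|z−center|=7.750 > r=3); the sphere at (-4, 16) is not intersected at this z (|z−center|=5.250 > r=4.5); Keeping only the common overlap: at least one operand is absent at this height, so nothing remains; the r=7 cylinder at (-3.5, 7) gives a regular 12-gon of circumradius 7 (constant along its height) (area = (12/2)·7.000²·sin(360°/12) = 147.00 mm²); Taking the union: only the r=7 cylinder at (-3.5, 7) is present, so the union is just that shape — area = 147.00 mm². Checking containment: the cross-section at z = 10.75 is a subset of the cross-section at z = 8.75.

entirely on top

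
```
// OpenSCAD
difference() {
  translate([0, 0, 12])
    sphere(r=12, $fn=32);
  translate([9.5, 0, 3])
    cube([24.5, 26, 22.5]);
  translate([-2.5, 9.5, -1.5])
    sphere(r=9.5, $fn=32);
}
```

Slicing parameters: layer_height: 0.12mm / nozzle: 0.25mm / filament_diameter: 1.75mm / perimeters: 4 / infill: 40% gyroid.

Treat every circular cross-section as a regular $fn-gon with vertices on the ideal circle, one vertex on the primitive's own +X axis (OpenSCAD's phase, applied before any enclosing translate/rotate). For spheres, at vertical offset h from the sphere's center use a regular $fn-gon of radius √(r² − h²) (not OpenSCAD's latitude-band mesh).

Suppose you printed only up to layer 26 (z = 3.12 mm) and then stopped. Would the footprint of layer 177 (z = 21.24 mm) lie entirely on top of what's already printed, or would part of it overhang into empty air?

part overhangs

Compare the two slices. At z = 3.12: the r=12 sphere contributes a regular 32-gon of circumradius √(12²−8.88²) = 8.071 (area = (32/2)·8.071²·sin(360°/32) = 203.35 mm²); the cube at (9.5, 0) (footprint 24.5×26) is included at this height (area 637.00 mm²); the sphere at (-2.5, 9.5): section is a regular 32-gon, circumradius = √(r²−h²) = √(9.5²−4.62²) = 8.301 (area = (32/2)·8.301²·sin(360°/32) = 215.09 mm²); Subtracting the remaining from the first: starting from the r=12 sphere (203.35 mm²), the 24.5×26 cube at (9.5, 0) misses the remaining region (no effect); the r=9.5 sphere at (-2.5, 9.5) partially overlaps it — only the 59.14 mm² overlap (of its 215.09 mm²) is removed, clipping the outline — area = 144.20 mm². At z = 21.24: the sphere: section is a regular 32-gon, circumradius = √(r²−h²) = √(12²−9.24²) = 7.657 (area = (32/2)·7.657²·sin(360°/32) = 182.99 mm²); the cube at (9.5, 0) is present — its section is the full 24.5×26 rectangle (area 637.00 mm²); the sphere at (-2.5, 9.5) does not reach this height (|z−center|=22.740 > r=9.5); Subtracting the remaining from the first: starting from the r=12 sphere (182.99 mm²), the 24.5×26 cube at (9.5, 0) misses the remaining region (no effect) — area = 182.99 mm². Checking containment: at z = 21.24 the cross-section extends beyond the z = 3.12 cross-section by about 52.98 mm².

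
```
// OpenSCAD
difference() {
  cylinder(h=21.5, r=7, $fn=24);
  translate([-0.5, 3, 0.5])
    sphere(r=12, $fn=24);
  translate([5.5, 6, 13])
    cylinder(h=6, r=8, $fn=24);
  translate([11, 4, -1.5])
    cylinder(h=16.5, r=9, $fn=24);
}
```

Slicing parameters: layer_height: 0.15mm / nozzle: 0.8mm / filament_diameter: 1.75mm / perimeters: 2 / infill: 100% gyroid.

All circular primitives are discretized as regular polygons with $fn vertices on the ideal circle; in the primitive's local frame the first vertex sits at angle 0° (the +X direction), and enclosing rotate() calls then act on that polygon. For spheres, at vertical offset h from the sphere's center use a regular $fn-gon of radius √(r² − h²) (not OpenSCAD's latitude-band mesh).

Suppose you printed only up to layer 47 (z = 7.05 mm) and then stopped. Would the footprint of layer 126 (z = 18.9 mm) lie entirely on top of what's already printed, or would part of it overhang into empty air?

Compare the two slices. At z = 7.05: the cylinder: section is a regular 24-gon, circumradius r=7 (area = (24/2)·7.000²·sin(360°/24) = 152.19 mm²); the r=12 sphere at (-0.5, 3) contributes a regular 24-gon of circumradius √(12²−6.55²) = 10.055 (area = (24/2)·10.055²·sin(360°/24) = 313.99 mm²); the cylinder at (5.5, 6) is absent (z outside [13, 19]); the r=9 cylinder at (11, 4) gives a regular 24-gon of circumradius 9 (constant along its height) (area = (24/2)·9.000²·sin(360°/24) = 251.57 mm²); After the difference (first − rest): starting from the r=7 cylinder (152.19 mm²), the r=12 sphere at (-0.5, 3) partially overlaps it — only the 152.17 mm² overlap (of its 313.99 mm²) is removed, clipping the outline; the r=9 cylinder at (11, 4) misses the remaining region (no effect) — area = 0.02 mm². At z = 18.9: the r=7 cylinder contributes a regular 24-gon of circumradius 7 (area = (24/2)·7.000²·sin(360°/24) = 152.19 mm²); the sphere at (-0.5, 3) is absent (|z−center|=18.400 > r=12); the r=8 cylinder at (5.5, 6) gives a regular 24-gon of circumradius 8 (constant along its height) (area = (24/2)·8.000²·sin(360°/24) = 198.77 mm²); the cylinder at (11, 4) is not intersected at this z (z outside [-1.5, 15]); Taking the first minus the rest: starting from the r=7 cylinder (152.19 mm²), the r=8 cylinder at (5.5, 6) partially overlaps it — only the 59.38 mm² overlap (of its 198.77 mm²) is removed, clipping the outline — area = 92.81 mm². Checking containment: at z = 18.9 the cross-section extends beyond the z = 7.05 cross-section by about 92.79 mm².

part overhangs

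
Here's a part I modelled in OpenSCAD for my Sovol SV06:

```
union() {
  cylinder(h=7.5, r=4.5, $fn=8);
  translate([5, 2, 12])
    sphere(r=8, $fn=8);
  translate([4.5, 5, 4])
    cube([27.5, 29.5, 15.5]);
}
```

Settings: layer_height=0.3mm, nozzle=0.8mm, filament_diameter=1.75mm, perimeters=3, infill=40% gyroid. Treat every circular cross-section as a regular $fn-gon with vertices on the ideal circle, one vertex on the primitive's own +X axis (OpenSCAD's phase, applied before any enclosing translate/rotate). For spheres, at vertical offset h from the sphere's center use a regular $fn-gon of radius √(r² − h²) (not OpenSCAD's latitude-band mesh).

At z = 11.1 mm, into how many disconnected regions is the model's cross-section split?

At z = 11.1 mm: the cylinder is absent (z outside [0, 7.5]); the sphere at (5, 2): section is a regular 8-gon, circumradius = √(r²−h²) = √(8²−0.9²) = 7.949; the cube at (4.5, 5) is present — its section is the full 27.5×29.5 rectangle; Merging all regions: the regions partially overlap (shared area 25.12 mm²), so overlapping operands fuse into one piece — 1 connected region. The result has 1 disconnected region.

1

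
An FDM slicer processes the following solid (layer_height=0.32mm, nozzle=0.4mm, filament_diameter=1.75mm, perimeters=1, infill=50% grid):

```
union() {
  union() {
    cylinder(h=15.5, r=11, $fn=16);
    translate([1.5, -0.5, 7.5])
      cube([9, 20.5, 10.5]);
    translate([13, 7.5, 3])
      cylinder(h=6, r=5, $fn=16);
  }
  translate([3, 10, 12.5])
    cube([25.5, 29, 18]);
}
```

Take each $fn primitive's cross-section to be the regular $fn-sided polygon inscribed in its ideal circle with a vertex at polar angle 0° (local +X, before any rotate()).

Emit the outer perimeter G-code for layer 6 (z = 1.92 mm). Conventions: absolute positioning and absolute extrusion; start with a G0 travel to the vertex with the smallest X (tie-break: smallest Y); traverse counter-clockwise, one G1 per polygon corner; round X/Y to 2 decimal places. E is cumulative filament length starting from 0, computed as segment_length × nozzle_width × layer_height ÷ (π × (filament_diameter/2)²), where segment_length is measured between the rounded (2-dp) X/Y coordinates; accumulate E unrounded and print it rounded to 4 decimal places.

At z = 1.92 mm: the r=11 cylinder gives a regular 16-gon of circumradius 11 (constant along its height); the cube at (1.5, -0.5) does not reach this height (z outside [7.5, 18]); the cylinder at (13, 7.5) does not reach this height (z outside [3, 9]); Combining (union): only the r=11 cylinder is present, so the union is just that shape — 1 connected region; the cube at (3, 10) is absent (z outside [12.5, 30.5]); Taking the union: only the result so far is present, so the union is just that shape — 1 connected region. The outline is a single polygon with 16 vertices. Extrusion per mm of travel: 0.4 × 0.32 / (π × 0.875²) = 0.053216. Accumulating E over each segment gives final E = 3.6543.

G0 X-11.00 Y0.00 Z1.92
G1 X-10.16 Y-4.21 E0.2285
G1 X-7.78 Y-7.78 E0.4568
G1 X-4.21 Y-10.16 E0.6851
G1 X0.00 Y-11.00 E0.9136
G1 X4.21 Y-10.16 E1.1420
G1 X7.78 Y-7.78 E1.3704
G1 X10.16 Y-4.21 E1.5987
G1 X11.00 Y0.00 E1.8271
G1 X10.16 Y4.21 E2.0556
G1 X7.78 Y7.78 E2.2839
G1 X4.21 Y10.16 E2.5123
G1 X0.00 Y11.00 E2.7407
G1 X-4.21 Y10.16 E2.9692
G1 X-7.78 Y7.78 E3.1975
G1 X-10.16 Y4.21 E3.4258
G1 X-11.00 Y0.00 E3.6543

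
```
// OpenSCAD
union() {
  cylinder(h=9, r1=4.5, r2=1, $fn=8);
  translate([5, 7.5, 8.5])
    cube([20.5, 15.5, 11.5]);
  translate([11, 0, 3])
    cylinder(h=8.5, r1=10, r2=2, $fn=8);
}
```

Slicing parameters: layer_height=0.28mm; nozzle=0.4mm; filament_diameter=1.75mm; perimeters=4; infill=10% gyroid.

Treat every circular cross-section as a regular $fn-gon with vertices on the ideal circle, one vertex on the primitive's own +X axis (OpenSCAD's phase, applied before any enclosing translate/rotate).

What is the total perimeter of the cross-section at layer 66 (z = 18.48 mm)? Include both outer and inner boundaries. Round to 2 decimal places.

72.00 mm

At z = 18.48 mm: the cone is absent (z outside [0, 9]); the cube at (5, 7.5) is present — its section is the full 20.5×15.5 rectangle (perimeter 72.00 mm); the cone at (11, 0) does not reach this height (z outside [3, 11.5]); Taking the union: only the 20.5×15.5 cube at (5, 7.5) is present, so the union is just that shape — boundary = 72.00 mm. Overall, the cross-section is a single solid region. Total boundary length (outer) = 72.00 mm.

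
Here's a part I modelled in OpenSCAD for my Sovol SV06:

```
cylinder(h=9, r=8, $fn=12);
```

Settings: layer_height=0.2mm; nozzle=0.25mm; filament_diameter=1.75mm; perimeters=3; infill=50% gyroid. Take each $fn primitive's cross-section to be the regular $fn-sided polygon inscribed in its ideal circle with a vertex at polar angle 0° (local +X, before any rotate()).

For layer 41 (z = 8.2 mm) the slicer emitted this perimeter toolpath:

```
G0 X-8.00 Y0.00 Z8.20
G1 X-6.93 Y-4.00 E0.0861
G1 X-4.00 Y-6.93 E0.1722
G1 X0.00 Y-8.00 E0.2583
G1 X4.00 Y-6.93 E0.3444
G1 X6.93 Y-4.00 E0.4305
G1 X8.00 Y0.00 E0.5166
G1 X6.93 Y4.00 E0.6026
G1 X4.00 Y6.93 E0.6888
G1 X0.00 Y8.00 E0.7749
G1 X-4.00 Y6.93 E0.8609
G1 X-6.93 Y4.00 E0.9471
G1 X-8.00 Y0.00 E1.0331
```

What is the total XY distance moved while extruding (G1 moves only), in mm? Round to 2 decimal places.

Sum the Euclidean lengths of each G1 segment: total = 49.70 mm.

49.70 mm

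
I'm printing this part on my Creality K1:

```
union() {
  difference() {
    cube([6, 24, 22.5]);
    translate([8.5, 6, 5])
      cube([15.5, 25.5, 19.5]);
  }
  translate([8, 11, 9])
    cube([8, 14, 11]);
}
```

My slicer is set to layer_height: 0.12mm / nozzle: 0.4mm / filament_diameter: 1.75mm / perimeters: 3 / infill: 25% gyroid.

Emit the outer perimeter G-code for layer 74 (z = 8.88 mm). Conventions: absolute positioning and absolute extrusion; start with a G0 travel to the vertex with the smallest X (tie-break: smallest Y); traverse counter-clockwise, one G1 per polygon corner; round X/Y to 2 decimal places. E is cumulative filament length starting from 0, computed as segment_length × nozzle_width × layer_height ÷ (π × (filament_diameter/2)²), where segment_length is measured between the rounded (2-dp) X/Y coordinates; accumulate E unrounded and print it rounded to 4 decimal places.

At z = 8.88 mm: the cube (footprint 6×24) is included at this height; the cube at (8.5, 6) is present — its section is the full 15.5×25.5 rectangle; After the difference (first − rest): starting from the 6×24 cube, the 15.5×25.5 cube at (8.5, 6) misses the remaining region (no effect) — 1 connected region; the cube at (8, 11) does not reach this height (z outside [9, 20]); Combining (union): only the result so far is present, so the union is just that shape — 1 connected region. The outline is a single polygon with 4 vertices. Extrusion per mm of travel: 0.4 × 0.12 / (π × 0.875²) = 0.019956. Accumulating E over each segment gives final E = 1.1974.

G0 X0.00 Y0.00 Z8.88
G1 X6.00 Y0.00 E0.1197
G1 X6.00 Y24.00 E0.5987
G1 X0.00 Y24.00 E0.7184
G1 X0.00 Y0.00 E1.1974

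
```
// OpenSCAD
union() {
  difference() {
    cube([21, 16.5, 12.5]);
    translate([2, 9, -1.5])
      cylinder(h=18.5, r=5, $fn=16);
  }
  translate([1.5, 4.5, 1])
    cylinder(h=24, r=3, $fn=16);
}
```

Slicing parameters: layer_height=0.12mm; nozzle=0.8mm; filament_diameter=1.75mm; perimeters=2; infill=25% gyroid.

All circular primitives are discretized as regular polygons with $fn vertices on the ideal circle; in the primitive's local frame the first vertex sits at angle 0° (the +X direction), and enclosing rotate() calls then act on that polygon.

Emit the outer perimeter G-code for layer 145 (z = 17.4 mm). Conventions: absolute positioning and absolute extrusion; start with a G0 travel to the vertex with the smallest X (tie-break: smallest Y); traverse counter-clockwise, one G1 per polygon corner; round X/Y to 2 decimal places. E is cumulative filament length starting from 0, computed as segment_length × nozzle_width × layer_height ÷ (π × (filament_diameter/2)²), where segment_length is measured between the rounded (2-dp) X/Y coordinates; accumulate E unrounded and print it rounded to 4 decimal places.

At z = 17.4 mm: the cube is not intersected at this z (z outside [0, 12.5]); the cylinder at (2, 9) is not intersected at this z (z outside [-1.5, 17]); After the difference (first − rest): the first operand is absent here, so nothing remains; the cylinder at (1.5, 4.5): section is a regular 16-gon, circumradius r=3; Taking the union: only the r=3 cylinder at (1.5, 4.5) is present, so the union is just that shape — 1 connected region. The outline is a single polygon with 16 vertices. Extrusion per mm of travel: 0.8 × 0.12 / (π × 0.875²) = 0.039912. Accumulating E over each segment gives final E = 0.7473.

G0 X-1.50 Y4.50 Z17.40
G1 X-1.27 Y3.35 E0.0468
G1 X-0.62 Y2.38 E0.0934
G1 X0.35 Y1.73 E0.1400
G1 X1.50 Y1.50 E0.1868
G1 X2.65 Y1.73 E0.2336
G1 X3.62 Y2.38 E0.2802
G1 X4.27 Y3.35 E0.3268
G1 X4.50 Y4.50 E0.3736
G1 X4.27 Y5.65 E0.4205
G1 X3.62 Y6.62 E0.4671
G1 X2.65 Y7.27 E0.5137
G1 X1.50 Y7.50 E0.5605
G1 X0.35 Y7.27 E0.6073
G1 X-0.62 Y6.62 E0.6539
G1 X-1.27 Y5.65 E0.7005
G1 X-1.50 Y4.50 E0.7473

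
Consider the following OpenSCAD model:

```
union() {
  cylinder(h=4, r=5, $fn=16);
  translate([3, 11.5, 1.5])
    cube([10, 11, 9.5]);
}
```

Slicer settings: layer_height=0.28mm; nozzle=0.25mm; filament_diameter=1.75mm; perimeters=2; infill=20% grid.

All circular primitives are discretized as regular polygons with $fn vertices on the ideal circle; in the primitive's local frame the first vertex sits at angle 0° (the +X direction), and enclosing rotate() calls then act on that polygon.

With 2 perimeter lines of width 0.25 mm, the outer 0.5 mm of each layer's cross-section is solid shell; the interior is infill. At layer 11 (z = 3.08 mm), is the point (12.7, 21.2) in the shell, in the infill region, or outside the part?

At z = 3.08 mm: the r=5 cylinder gives a regular 16-gon of circumradius 5 (constant along its height); the 10×11 cube at (3, 11.5) contributes its full rectangle; Combining (union): the 2 present regions are separate (no shared area or edge), so areas and boundary lengths simply add and each stays a separate island — 2 connected regions. Overall, the cross-section has 2 separate islands. The nearest boundary edge runs (13.00, 22.50)→(13.00, 11.50); distance from the point to it = 0.30 mm. (Shell/infill is judged within the island containing the point — the largest one.) The point is inside the cross-section, 0.30 mm from the nearest boundary — within the 0.5 mm shell band (2 × 0.25).

shell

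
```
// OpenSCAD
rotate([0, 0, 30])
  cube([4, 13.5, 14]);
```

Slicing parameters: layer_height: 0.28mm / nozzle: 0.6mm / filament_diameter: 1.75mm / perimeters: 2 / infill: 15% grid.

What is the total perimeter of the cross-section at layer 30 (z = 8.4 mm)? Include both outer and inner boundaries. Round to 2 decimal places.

At z = 8.4 mm: the cube is present — its section is the full 4×13.5 rectangle (perimeter 35.00 mm); (rotated 30° about Z; rotation is an isometry so areas/perimeters/island counts are preserved). Overall, the cross-section is a single solid region. Total boundary length (outer) = 35.00 mm.

35.00 mm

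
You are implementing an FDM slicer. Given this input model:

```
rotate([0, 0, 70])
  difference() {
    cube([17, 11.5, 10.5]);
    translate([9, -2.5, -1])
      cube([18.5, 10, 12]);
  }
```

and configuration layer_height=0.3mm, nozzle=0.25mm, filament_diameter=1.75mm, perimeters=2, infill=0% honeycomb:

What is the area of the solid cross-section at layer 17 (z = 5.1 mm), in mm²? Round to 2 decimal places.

135.50 mm²

At z = 5.1 mm: the cube (footprint 17×11.5) is included at this height (area 195.50 mm²); the 18.5×10 cube at (9, -2.5) contributes its full rectangle (area 185.00 mm²); Subtracting the remaining from the first: starting from the 17×11.5 cube (195.50 mm²), the 18.5×10 cube at (9, -2.5) partially overlaps it — only the 60.00 mm² overlap (of its 185.00 mm²) is removed, clipping the outline — area = 135.50 mm²; (rotated 70° about Z; rotation is an isometry so areas/perimeters/island counts are preserved). Overall, the cross-section is a single solid region. Net area = 135.50 mm².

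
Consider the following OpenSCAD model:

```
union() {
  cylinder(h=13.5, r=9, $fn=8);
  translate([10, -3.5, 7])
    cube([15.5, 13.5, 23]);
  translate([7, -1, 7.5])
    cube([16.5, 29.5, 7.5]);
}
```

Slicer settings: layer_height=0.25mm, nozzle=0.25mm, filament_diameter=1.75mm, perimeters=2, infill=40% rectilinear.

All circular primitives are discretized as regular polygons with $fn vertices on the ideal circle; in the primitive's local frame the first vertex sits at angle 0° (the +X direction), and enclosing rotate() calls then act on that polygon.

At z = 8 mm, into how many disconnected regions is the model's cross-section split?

At z = 8 mm: the r=9 cylinder gives a regular 8-gon of circumradius 9 (constant along its height); the cube at (10, -3.5) is present — its section is the full 15.5×13.5 rectangle; the cube at (7, -1) (footprint 16.5×29.5) is included at this height; Combining (union): the regions partially overlap (shared area 155.12 mm²), so overlapping operands fuse into one piece — 1 connected region. The result has 1 disconnected region.

1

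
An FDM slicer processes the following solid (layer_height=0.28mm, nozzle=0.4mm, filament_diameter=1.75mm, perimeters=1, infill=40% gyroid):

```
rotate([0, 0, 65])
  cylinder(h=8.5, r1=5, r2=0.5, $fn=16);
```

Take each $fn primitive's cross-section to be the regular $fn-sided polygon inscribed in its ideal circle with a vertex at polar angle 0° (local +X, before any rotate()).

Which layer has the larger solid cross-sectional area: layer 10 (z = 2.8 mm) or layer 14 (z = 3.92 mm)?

layer 10 (z = 2.8 mm)

Layer 10 (z = 2.8): the cone contributes a regular 16-gon of circumradius 3.518 (interpolated between r1=5 and r2=0.5 at t=0.329) (area = (16/2)·3.518²·sin(360°/16) = 37.88 mm²); (rotated 65° about Z; rotation is an isometry so areas/perimeters/island counts are preserved). So its area = 37.88 mm². Layer 14 (z = 3.92): the cone: at t=0.461 of its height the radius interpolates to r₁+(r₂−r₁)t = 2.925, giving a regular 16-gon of that circumradius (area = (16/2)·2.925²·sin(360°/16) = 26.19 mm²); (rotated 65° about Z; rotation is an isometry so areas/perimeters/island counts are preserved). So its area = 26.19 mm². Layer 10 is larger (37.88 vs 26.19 mm²).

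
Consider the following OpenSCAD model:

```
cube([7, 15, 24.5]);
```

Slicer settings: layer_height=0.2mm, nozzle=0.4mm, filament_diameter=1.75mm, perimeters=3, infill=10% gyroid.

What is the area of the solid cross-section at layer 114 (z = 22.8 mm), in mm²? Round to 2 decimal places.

At z = 22.8 mm: the cube is present — its section is the full 7×15 rectangle (area 105.00 mm²). Overall, the cross-section is a single solid region. Net area = 105.00 mm².

105.00 mm²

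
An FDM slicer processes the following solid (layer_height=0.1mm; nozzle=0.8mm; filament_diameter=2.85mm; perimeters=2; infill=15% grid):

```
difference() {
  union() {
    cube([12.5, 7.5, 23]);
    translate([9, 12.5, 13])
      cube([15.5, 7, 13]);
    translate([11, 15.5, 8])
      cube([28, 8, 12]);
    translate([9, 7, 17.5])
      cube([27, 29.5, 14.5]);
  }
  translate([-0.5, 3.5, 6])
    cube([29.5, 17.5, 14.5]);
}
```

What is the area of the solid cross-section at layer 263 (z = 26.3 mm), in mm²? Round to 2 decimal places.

At z = 26.3 mm: the cube does not reach this height (z outside [0, 23]); the cube at (9, 12.5) does not reach this height (z outside [13, 26]); the cube at (11, 15.5) is not intersected at this z (z outside [8, 20]); the cube at (9, 7) is present — its section is the full 27×29.5 rectangle (area 796.50 mm²); Combining (union): only the 27×29.5 cube at (9, 7) is present, so the union is just that shape — area = 796.50 mm²; the cube at (-0.5, 3.5) is absent (z outside [6, 20.5]); Taking the first minus the rest: none of the subtracted shapes is present at this height, so that combined region is unchanged — area = 796.50 mm². Overall, the cross-section is a single solid region. Net area = 796.50 mm².

796.50 mm²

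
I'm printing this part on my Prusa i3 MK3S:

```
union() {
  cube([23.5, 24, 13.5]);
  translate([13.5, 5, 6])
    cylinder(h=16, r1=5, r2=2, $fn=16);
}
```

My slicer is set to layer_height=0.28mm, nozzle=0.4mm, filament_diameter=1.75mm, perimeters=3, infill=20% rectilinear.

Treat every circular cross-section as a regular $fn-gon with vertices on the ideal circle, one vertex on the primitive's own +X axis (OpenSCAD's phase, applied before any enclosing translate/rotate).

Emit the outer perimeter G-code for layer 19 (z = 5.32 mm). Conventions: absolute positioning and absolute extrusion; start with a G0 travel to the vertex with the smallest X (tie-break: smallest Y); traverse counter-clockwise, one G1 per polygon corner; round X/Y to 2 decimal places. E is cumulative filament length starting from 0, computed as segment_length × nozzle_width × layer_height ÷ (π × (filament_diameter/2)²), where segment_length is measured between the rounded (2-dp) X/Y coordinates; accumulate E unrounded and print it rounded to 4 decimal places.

At z = 5.32 mm: the cube is present — its section is the full 23.5×24 rectangle; the cone at (13.5, 5) is not intersected at this z (z outside [6, 22]); Combining (union): only the 23.5×24 cube is present, so the union is just that shape — 1 connected region. The outline is a single polygon with 4 vertices. Extrusion per mm of travel: 0.4 × 0.28 / (π × 0.875²) = 0.046564. Accumulating E over each segment gives final E = 4.4236.

G0 X0.00 Y0.00 Z5.32
G1 X23.50 Y0.00 E1.0943
G1 X23.50 Y24.00 E2.2118
G1 X0.00 Y24.00 E3.3061
G1 X0.00 Y0.00 E4.4236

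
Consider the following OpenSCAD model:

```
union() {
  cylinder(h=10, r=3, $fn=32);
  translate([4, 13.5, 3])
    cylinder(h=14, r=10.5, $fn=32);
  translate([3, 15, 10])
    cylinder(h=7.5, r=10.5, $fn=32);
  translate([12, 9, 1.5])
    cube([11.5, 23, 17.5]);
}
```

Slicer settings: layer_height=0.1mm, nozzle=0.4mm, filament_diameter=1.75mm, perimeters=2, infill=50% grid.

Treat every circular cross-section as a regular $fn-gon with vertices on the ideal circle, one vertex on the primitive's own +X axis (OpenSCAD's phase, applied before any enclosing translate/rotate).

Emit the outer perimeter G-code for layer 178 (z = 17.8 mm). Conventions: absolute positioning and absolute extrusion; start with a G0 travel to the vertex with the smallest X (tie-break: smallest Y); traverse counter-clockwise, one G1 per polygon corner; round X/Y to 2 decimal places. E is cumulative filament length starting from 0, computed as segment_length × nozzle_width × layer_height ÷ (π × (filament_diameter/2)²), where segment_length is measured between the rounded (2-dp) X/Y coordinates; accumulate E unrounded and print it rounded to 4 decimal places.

G0 X12.00 Y9.00 Z17.80
G1 X23.50 Y9.00 E0.1912
G1 X23.50 Y32.00 E0.5737
G1 X12.00 Y32.00 E0.7650
G1 X12.00 Y9.00 E1.1475

At z = 17.8 mm: the cylinder does not reach this height (z outside [0, 10]); the cylinder at (4, 13.5) is not intersected at this z (z outside [3, 17]); the cylinder at (3, 15) does not reach this height (z outside [10, 17.5]); the cube at (12, 9) is present — its section is the full 11.5×23 rectangle; Merging all regions: only the 11.5×23 cube at (12, 9) is present, so the union is just that shape — 1 connected region. The outline is a single polygon with 4 vertices. Extrusion per mm of travel: 0.4 × 0.1 / (π × 0.875²) = 0.016630. Accumulating E over each segment gives final E = 1.1475.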